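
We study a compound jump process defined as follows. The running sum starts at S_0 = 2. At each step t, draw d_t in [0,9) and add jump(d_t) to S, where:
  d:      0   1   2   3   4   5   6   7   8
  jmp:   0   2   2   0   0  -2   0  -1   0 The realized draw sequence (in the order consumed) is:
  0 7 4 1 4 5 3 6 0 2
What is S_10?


t=0: S=2, d=0, jump=0, S_1=2
t=1: S=2, d=7, jump=-1, S_2=1
t=2: S=1, d=4, jump=0, S_3=1
t=3: S=1, d=1, jump=2, S_4=3
t=4: S=3, d=4, jump=0, S_5=3
t=5: S=3, d=5, jump=-2, S_6=1
t=6: S=1, d=3, jump=0, S_7=1
t=7: S=1, d=6, jump=0, S_8=1
t=8: S=1, d=0, jump=0, S_9=1
t=9: S=1, d=2, jump=2, S_10=3

3


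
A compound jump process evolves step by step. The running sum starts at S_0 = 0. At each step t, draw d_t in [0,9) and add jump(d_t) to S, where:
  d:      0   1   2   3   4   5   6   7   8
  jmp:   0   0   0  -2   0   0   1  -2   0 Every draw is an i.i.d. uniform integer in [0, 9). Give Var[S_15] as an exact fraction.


40/3

Outcome values over d=0..8: [0, 0, 0, -2, 0, 0, 1, -2, 0]
Σy = -3, Σy² = 9, M = 9
μ = -3/9 = -1/3,  σ² = 9/9 − (-1/3)² = 8/9
Independent increments: Var[S_15] = 15·σ² = 15·(8/9) = 40/3


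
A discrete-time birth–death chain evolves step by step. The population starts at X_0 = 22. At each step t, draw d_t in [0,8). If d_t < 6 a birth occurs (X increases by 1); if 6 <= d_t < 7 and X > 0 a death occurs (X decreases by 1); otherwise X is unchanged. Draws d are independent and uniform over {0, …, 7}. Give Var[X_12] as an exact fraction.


93/16

X can drop by at most 1 per step and X_0 = 22 > T = 12, so X_t >= 22 − t >= 10 > 0 for every t <= 12: the floor at 0 (the 'and X > 0' condition) never binds. Hence X_12 = X_0 + Σ_{t<12} Y_t with i.i.d. increments Y_t = y(d_t) ∈ {+1, −1, 0}.
Outcome values over d=0..7: [1, 1, 1, 1, 1, 1, -1, 0]
Σy = 5, Σy² = 7, M = 8
μ = 5/8 = 5/8,  σ² = 7/8 − (5/8)² = 31/64
Independent increments: Var[X_12] = 12·σ² = 12·(31/64) = 93/16


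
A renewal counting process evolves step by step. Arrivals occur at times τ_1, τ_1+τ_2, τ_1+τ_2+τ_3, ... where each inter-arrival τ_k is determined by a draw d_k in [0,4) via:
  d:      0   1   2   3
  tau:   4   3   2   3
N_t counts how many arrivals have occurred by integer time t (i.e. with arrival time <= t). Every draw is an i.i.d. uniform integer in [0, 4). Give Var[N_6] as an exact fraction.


983/4096

Inter-arrival values over d=0..3: [4, 3, 2, 3]
Each d has probability 1/4, so the pmf of τ is: f(2) = 1/4, f(3) = 1/2, f(4) = 1/4
Let p_n(j) = P(N_n = j), with p_0 = [1]. Condition on τ_1: p_n(0) = P(τ > n), and for j >= 1, p_n(j) = Σ_{k<=n} f(k)·p_{n−k}(j−1)
p_1 = [1]  (j = 0)
p_2 = [3/4, 1/4]  (j = 0..1)
p_3 = [1/4, 3/4]  (j = 0..1)
p_4 = [0, 15/16, 1/16]  (j = 0..2)
p_5 = [0, 11/16, 5/16]  (j = 0..2)
p_6 = [0, 5/16, 43/64, 1/64]  (j = 0..3)
E[N_6] = Σ j·p_6(j) = 109/64;  E[N_6²] = Σ j²·p_6(j) = 201/64
Var[N_6] = 201/64 − (109/64)² = 983/4096


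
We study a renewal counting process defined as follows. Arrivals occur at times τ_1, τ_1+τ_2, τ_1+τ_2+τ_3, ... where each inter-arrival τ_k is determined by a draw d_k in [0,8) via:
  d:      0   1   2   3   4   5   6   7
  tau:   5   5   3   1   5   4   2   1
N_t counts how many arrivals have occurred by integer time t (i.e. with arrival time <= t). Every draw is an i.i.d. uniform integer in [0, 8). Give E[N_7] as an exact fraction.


31897/16384

Inter-arrival values over d=0..7: [5, 5, 3, 1, 5, 4, 2, 1]
Each d has probability 1/8, so the pmf of τ is: f(1) = 1/4, f(2) = 1/8, f(3) = 1/8, f(4) = 1/8, f(5) = 3/8
Renewal equation for m(n) = E[N_n]: condition on τ_1 = k (if k <= n, one arrival plus a fresh copy on the remaining n−k steps): m(n) = F(n) + Σ_{k<=n} f(k)·m(n−k), where F(n) = P(τ <= n) and m(0) = 0
m(1) = F(1) = 1/4
m(2) = F(2) + f(1)·m(1) = 3/8 + 1/4·1/4 = 7/16
m(3) = F(3) + f(1)·m(2) + f(2)·m(1) = 1/2 + 1/4·7/16 + 1/8·1/4 = 41/64
m(4) = F(4) + f(1)·m(3) + f(2)·m(2) + f(3)·m(1) = 5/8 + 1/4·41/64 + 1/8·7/16 + 1/8·1/4 = 223/256
m(5) = F(5) + f(1)·m(4) + f(2)·m(3) + f(3)·m(2) + f(4)·m(1) = 1 + 1/4·223/256 + 1/8·41/64 + 1/8·7/16 + 1/8·1/4 = 1417/1024
m(6) = F(6) + f(1)·m(5) + f(2)·m(4) + f(3)·m(3) + f(4)·m(2) + f(5)·m(1) = 1 + 1/4·1417/1024 + 1/8·223/256 + 1/8·41/64 + 1/8·7/16 + 3/8·1/4 = 6895/4096
m(7) = F(7) + f(1)·m(6) + f(2)·m(5) + f(3)·m(4) + f(4)·m(3) + f(5)·m(2) = 1 + 1/4·6895/4096 + 1/8·1417/1024 + 1/8·223/256 + 1/8·41/64 + 3/8·7/16 = 31897/16384
E[N_7] = m(7) = 31897/16384


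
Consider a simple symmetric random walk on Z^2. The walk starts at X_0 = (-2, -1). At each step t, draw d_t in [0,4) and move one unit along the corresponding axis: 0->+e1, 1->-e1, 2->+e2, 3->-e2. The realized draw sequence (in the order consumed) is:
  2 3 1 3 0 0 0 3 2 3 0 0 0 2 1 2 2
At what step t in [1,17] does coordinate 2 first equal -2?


t=0: X=(-2, -1), d=2 → +e2, X_1=(-2, 0)
t=1: X=(-2, 0), d=3 → -e2, X_2=(-2, -1)
t=2: X=(-2, -1), d=1 → -e1, X_3=(-3, -1)
t=3: X=(-3, -1), d=3 → -e2, X_4=(-3, -2)
t=4: X=(-3, -2), d=0 → +e1, X_5=(-2, -2)
t=5: X=(-2, -2), d=0 → +e1, X_6=(-1, -2)
t=6: X=(-1, -2), d=0 → +e1, X_7=(0, -2)
t=7: X=(0, -2), d=3 → -e2, X_8=(0, -3)
t=8: X=(0, -3), d=2 → +e2, X_9=(0, -2)
t=9: X=(0, -2), d=3 → -e2, X_10=(0, -3)
t=10: X=(0, -3), d=0 → +e1, X_11=(1, -3)
t=11: X=(1, -3), d=0 → +e1, X_12=(2, -3)
t=12: X=(2, -3), d=0 → +e1, X_13=(3, -3)
t=13: X=(3, -3), d=2 → +e2, X_14=(3, -2)
t=14: X=(3, -2), d=1 → -e1, X_15=(2, -2)
t=15: X=(2, -2), d=2 → +e2, X_16=(2, -1)
t=16: X=(2, -1), d=2 → +e2, X_17=(2, 0)

4


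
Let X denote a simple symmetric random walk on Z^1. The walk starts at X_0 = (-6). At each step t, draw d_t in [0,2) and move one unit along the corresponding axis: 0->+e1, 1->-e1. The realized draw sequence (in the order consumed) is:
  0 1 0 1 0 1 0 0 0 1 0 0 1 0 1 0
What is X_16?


(-2)

t=0: X=(-6), d=0 → +e1, X_1=(-5)
t=1: X=(-5), d=1 → -e1, X_2=(-6)
t=2: X=(-6), d=0 → +e1, X_3=(-5)
t=3: X=(-5), d=1 → -e1, X_4=(-6)
t=4: X=(-6), d=0 → +e1, X_5=(-5)
t=5: X=(-5), d=1 → -e1, X_6=(-6)
t=6: X=(-6), d=0 → +e1, X_7=(-5)
t=7: X=(-5), d=0 → +e1, X_8=(-4)
t=8: X=(-4), d=0 → +e1, X_9=(-3)
t=9: X=(-3), d=1 → -e1, X_10=(-4)
t=10: X=(-4), d=0 → +e1, X_11=(-3)
t=11: X=(-3), d=0 → +e1, X_12=(-2)
t=12: X=(-2), d=1 → -e1, X_13=(-3)
t=13: X=(-3), d=0 → +e1, X_14=(-2)
t=14: X=(-2), d=1 → -e1, X_15=(-3)
t=15: X=(-3), d=0 → +e1, X_16=(-2)


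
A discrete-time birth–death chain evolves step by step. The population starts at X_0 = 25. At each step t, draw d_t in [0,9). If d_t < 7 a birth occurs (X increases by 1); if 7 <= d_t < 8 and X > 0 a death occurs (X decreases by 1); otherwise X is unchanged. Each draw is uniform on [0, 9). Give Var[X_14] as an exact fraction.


56/9

X can drop by at most 1 per step and X_0 = 25 > T = 14, so X_t >= 25 − t >= 11 > 0 for every t <= 14: the floor at 0 (the 'and X > 0' condition) never binds. Hence X_14 = X_0 + Σ_{t<14} Y_t with i.i.d. increments Y_t = y(d_t) ∈ {+1, −1, 0}.
Outcome values over d=0..8: [1, 1, 1, 1, 1, 1, 1, -1, 0]
Σy = 6, Σy² = 8, M = 9
μ = 6/9 = 2/3,  σ² = 8/9 − (2/3)² = 4/9
Independent increments: Var[X_14] = 14·σ² = 14·(4/9) = 56/9


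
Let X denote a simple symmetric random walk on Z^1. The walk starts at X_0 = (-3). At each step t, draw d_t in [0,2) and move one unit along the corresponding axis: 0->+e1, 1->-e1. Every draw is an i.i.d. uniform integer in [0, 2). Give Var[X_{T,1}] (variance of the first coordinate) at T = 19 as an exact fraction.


19

Outcome values over d=0..1: [1, -1]
Σy = 0, Σy² = 2, M = 2
μ = 0/2 = 0,  σ² = 2/2 − (0)² = 1
Independent increments: Var[X_19] = 19·σ² = 19·(1) = 19


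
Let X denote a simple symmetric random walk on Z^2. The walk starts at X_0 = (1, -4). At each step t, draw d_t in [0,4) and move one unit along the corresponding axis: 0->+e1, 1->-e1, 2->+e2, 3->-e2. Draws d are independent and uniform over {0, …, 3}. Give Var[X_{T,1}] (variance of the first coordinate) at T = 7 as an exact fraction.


7/2

Outcome values over d=0..3: [1, -1, 0, 0]
Σy = 0, Σy² = 2, M = 4
μ = 0/4 = 0,  σ² = 2/4 − (0)² = 1/2
Independent increments: Var[X_7] = 7·σ² = 7·(1/2) = 7/2


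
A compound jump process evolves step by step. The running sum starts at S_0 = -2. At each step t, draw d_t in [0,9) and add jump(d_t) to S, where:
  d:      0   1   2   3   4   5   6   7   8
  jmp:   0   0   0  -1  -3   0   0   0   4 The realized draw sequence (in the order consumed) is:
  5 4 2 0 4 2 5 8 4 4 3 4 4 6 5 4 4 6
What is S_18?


t=0: S=-2, d=5, jump=0, S_1=-2
t=1: S=-2, d=4, jump=-3, S_2=-5
t=2: S=-5, d=2, jump=0, S_3=-5
t=3: S=-5, d=0, jump=0, S_4=-5
t=4: S=-5, d=4, jump=-3, S_5=-8
t=5: S=-8, d=2, jump=0, S_6=-8
t=6: S=-8, d=5, jump=0, S_7=-8
t=7: S=-8, d=8, jump=4, S_8=-4
t=8: S=-4, d=4, jump=-3, S_9=-7
t=9: S=-7, d=4, jump=-3, S_10=-10
t=10: S=-10, d=3, jump=-1, S_11=-11
t=11: S=-11, d=4, jump=-3, S_12=-14
t=12: S=-14, d=4, jump=-3, S_13=-17
t=13: S=-17, d=6, jump=0, S_14=-17
t=14: S=-17, d=5, jump=0, S_15=-17
t=15: S=-17, d=4, jump=-3, S_16=-20
t=16: S=-20, d=4, jump=-3, S_17=-23
t=17: S=-23, d=6, jump=0, S_18=-23

-23


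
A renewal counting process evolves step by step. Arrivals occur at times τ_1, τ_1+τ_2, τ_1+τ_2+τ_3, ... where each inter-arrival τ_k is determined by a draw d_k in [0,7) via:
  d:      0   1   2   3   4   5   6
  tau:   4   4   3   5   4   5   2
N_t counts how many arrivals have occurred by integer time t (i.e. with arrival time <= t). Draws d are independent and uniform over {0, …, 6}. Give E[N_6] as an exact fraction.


Inter-arrival values over d=0..6: [4, 4, 3, 5, 4, 5, 2]
Each d has probability 1/7, so the pmf of τ is: f(2) = 1/7, f(3) = 1/7, f(4) = 3/7, f(5) = 2/7
Renewal equation for m(n) = E[N_n]: condition on τ_1 = k (if k <= n, one arrival plus a fresh copy on the remaining n−k steps): m(n) = F(n) + Σ_{k<=n} f(k)·m(n−k), where F(n) = P(τ <= n) and m(0) = 0
m(1) = F(1) = 0
m(2) = F(2) = 1/7
m(3) = F(3) = 2/7
m(4) = F(4) + f(2)·m(2) = 5/7 + 1/7·1/7 = 36/49
m(5) = F(5) + f(2)·m(3) + f(3)·m(2) = 1 + 1/7·2/7 + 1/7·1/7 = 52/49
m(6) = F(6) + f(2)·m(4) + f(3)·m(3) + f(4)·m(2) = 1 + 1/7·36/49 + 1/7·2/7 + 3/7·1/7 = 414/343
E[N_6] = m(6) = 414/343

414/343


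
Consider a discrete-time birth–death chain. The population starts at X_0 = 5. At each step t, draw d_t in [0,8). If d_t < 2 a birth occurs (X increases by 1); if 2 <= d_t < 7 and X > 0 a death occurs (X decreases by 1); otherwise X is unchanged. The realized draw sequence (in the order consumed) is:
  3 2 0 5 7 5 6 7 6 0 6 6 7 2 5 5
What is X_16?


t=0: X=5, d=3 → death, X_1=4
t=1: X=4, d=2 → death, X_2=3
t=2: X=3, d=0 → birth, X_3=4
t=3: X=4, d=5 → death, X_4=3
t=4: X=3, d=7 → hold, X_5=3
t=5: X=3, d=5 → death, X_6=2
t=6: X=2, d=6 → death, X_7=1
t=7: X=1, d=7 → hold, X_8=1
t=8: X=1, d=6 → death, X_9=0
t=9: X=0, d=0 → birth, X_10=1
t=10: X=1, d=6 → death, X_11=0
t=11: X=0, d=6 → hold, X_12=0
t=12: X=0, d=7 → hold, X_13=0
t=13: X=0, d=2 → hold, X_14=0
t=14: X=0, d=5 → hold, X_15=0
t=15: X=0, d=5 → hold, X_16=0

0


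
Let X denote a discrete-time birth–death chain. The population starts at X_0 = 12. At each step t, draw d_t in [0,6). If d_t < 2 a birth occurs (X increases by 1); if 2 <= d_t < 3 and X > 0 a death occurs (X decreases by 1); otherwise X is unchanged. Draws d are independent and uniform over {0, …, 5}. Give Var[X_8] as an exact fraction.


X can drop by at most 1 per step and X_0 = 12 > T = 8, so X_t >= 12 − t >= 4 > 0 for every t <= 8: the floor at 0 (the 'and X > 0' condition) never binds. Hence X_8 = X_0 + Σ_{t<8} Y_t with i.i.d. increments Y_t = y(d_t) ∈ {+1, −1, 0}.
Outcome values over d=0..5: [1, 1, -1, 0, 0, 0]
Σy = 1, Σy² = 3, M = 6
μ = 1/6 = 1/6,  σ² = 3/6 − (1/6)² = 17/36
Independent increments: Var[X_8] = 8·σ² = 8·(17/36) = 34/9

34/9


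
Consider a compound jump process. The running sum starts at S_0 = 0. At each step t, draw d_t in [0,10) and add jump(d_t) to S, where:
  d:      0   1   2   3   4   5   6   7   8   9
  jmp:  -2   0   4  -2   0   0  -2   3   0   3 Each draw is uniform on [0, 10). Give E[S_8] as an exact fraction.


Outcome values over d=0..9: [-2, 0, 4, -2, 0, 0, -2, 3, 0, 3]
Σy = 4, Σy² = 46, M = 10
μ = 4/10 = 2/5,  σ² = 46/10 − (2/5)² = 111/25
E[S_8] = 0 + 8·(2/5) = 16/5

16/5


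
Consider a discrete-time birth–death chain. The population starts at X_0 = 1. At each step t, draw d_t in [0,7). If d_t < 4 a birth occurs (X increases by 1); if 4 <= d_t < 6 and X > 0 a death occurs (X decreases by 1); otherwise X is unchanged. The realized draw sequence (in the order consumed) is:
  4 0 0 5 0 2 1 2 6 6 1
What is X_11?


6

t=0: X=1, d=4 → death, X_1=0
t=1: X=0, d=0 → birth, X_2=1
t=2: X=1, d=0 → birth, X_3=2
t=3: X=2, d=5 → death, X_4=1
t=4: X=1, d=0 → birth, X_5=2
t=5: X=2, d=2 → birth, X_6=3
t=6: X=3, d=1 → birth, X_7=4
t=7: X=4, d=2 → birth, X_8=5
t=8: X=5, d=6 → hold, X_9=5
t=9: X=5, d=6 → hold, X_10=5
t=10: X=5, d=1 → birth, X_11=6


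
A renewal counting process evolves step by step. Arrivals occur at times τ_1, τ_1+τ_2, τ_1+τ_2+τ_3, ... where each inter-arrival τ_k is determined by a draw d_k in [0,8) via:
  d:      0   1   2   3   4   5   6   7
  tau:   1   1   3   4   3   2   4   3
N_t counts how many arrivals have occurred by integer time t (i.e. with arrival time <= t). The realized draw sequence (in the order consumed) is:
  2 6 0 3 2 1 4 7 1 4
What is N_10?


draw d_1=2: τ_1=3, arrival time A_1=3
draw d_2=6: τ_2=4, arrival time A_2=7
draw d_3=0: τ_3=1, arrival time A_3=8
draw d_4=3: τ_4=4, arrival time A_4=12
draw d_5=2: τ_5=3, arrival time A_5=15
draw d_6=1: τ_6=1, arrival time A_6=16
draw d_7=4: τ_7=3, arrival time A_7=19
draw d_8=7: τ_8=3, arrival time A_8=22
draw d_9=1: τ_9=1, arrival time A_9=23
draw d_10=4: τ_10=3, arrival time A_10=26
N_t over t=0..10: 0:0 1:0 2:0 3:1 4:1 5:1 6:1 7:2 8:3 9:3 10:3

3


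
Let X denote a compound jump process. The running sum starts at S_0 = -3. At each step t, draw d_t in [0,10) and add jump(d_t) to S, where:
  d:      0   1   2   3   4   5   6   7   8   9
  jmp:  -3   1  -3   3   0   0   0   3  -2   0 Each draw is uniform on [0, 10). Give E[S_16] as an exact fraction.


-23/5

Outcome values over d=0..9: [-3, 1, -3, 3, 0, 0, 0, 3, -2, 0]
Σy = -1, Σy² = 41, M = 10
μ = -1/10 = -1/10,  σ² = 41/10 − (-1/10)² = 409/100
E[S_16] = -3 + 16·(-1/10) = -23/5


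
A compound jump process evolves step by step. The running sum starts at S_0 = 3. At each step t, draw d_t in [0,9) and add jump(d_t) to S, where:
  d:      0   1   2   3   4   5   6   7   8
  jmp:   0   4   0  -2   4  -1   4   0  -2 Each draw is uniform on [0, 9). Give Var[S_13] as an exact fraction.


6032/81

Outcome values over d=0..8: [0, 4, 0, -2, 4, -1, 4, 0, -2]
Σy = 7, Σy² = 57, M = 9
μ = 7/9 = 7/9,  σ² = 57/9 − (7/9)² = 464/81
Independent increments: Var[S_13] = 13·σ² = 13·(464/81) = 6032/81


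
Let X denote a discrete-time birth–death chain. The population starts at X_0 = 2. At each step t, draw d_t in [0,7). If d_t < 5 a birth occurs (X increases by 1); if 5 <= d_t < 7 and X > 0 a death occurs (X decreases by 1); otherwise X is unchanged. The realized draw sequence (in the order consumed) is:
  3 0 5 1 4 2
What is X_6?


t=0: X=2, d=3 → birth, X_1=3
t=1: X=3, d=0 → birth, X_2=4
t=2: X=4, d=5 → death, X_3=3
t=3: X=3, d=1 → birth, X_4=4
t=4: X=4, d=4 → birth, X_5=5
t=5: X=5, d=2 → birth, X_6=6

6


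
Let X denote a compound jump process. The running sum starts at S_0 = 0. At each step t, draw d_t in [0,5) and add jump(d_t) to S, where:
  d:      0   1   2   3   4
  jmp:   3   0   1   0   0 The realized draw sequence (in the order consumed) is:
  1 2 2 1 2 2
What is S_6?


4

t=0: S=0, d=1, jump=0, S_1=0
t=1: S=0, d=2, jump=1, S_2=1
t=2: S=1, d=2, jump=1, S_3=2
t=3: S=2, d=1, jump=0, S_4=2
t=4: S=2, d=2, jump=1, S_5=3
t=5: S=3, d=2, jump=1, S_6=4


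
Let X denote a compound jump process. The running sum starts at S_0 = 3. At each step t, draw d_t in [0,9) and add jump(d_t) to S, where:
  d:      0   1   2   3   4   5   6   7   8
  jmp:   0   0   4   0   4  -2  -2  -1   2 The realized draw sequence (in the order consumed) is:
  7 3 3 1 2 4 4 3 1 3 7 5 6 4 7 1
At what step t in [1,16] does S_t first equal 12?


15

t=0: S=3, d=7, jump=-1, S_1=2
t=1: S=2, d=3, jump=0, S_2=2
t=2: S=2, d=3, jump=0, S_3=2
t=3: S=2, d=1, jump=0, S_4=2
t=4: S=2, d=2, jump=4, S_5=6
t=5: S=6, d=4, jump=4, S_6=10
t=6: S=10, d=4, jump=4, S_7=14
t=7: S=14, d=3, jump=0, S_8=14
t=8: S=14, d=1, jump=0, S_9=14
t=9: S=14, d=3, jump=0, S_10=14
t=10: S=14, d=7, jump=-1, S_11=13
t=11: S=13, d=5, jump=-2, S_12=11
t=12: S=11, d=6, jump=-2, S_13=9
t=13: S=9, d=4, jump=4, S_14=13
t=14: S=13, d=7, jump=-1, S_15=12
t=15: S=12, d=1, jump=0, S_16=12


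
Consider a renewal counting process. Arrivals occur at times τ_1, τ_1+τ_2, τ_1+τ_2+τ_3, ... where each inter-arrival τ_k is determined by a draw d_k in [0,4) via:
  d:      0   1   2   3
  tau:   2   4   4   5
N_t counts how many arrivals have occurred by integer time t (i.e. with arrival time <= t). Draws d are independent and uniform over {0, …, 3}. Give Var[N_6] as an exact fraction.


Inter-arrival values over d=0..3: [2, 4, 4, 5]
Each d has probability 1/4, so the pmf of τ is: f(2) = 1/4, f(4) = 1/2, f(5) = 1/4
Let p_n(j) = P(N_n = j), with p_0 = [1]. Condition on τ_1: p_n(0) = P(τ > n), and for j >= 1, p_n(j) = Σ_{k<=n} f(k)·p_{n−k}(j−1)
p_1 = [1]  (j = 0)
p_2 = [3/4, 1/4]  (j = 0..1)
p_3 = [3/4, 1/4]  (j = 0..1)
p_4 = [1/4, 11/16, 1/16]  (j = 0..2)
p_5 = [0, 15/16, 1/16]  (j = 0..2)
p_6 = [0, 11/16, 19/64, 1/64]  (j = 0..3)
E[N_6] = Σ j·p_6(j) = 85/64;  E[N_6²] = Σ j²·p_6(j) = 129/64
Var[N_6] = 129/64 − (85/64)² = 1031/4096

1031/4096


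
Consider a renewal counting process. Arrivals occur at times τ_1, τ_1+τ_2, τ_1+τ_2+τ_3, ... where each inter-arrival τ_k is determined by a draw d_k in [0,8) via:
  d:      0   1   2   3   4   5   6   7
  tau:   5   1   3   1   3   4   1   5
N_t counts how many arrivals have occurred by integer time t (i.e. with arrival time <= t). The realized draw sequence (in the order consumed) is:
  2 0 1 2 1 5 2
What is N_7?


1

draw d_1=2: τ_1=3, arrival time A_1=3
draw d_2=0: τ_2=5, arrival time A_2=8
draw d_3=1: τ_3=1, arrival time A_3=9
draw d_4=2: τ_4=3, arrival time A_4=12
draw d_5=1: τ_5=1, arrival time A_5=13
draw d_6=5: τ_6=4, arrival time A_6=17
draw d_7=2: τ_7=3, arrival time A_7=20
N_t over t=0..7: 0:0 1:0 2:0 3:1 4:1 5:1 6:1 7:1


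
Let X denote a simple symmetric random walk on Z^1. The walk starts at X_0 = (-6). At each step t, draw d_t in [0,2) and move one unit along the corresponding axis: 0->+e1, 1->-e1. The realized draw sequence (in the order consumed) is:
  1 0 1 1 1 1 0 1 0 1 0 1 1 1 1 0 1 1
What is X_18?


(-14)

t=0: X=(-6), d=1 → -e1, X_1=(-7)
t=1: X=(-7), d=0 → +e1, X_2=(-6)
t=2: X=(-6), d=1 → -e1, X_3=(-7)
t=3: X=(-7), d=1 → -e1, X_4=(-8)
t=4: X=(-8), d=1 → -e1, X_5=(-9)
t=5: X=(-9), d=1 → -e1, X_6=(-10)
t=6: X=(-10), d=0 → +e1, X_7=(-9)
t=7: X=(-9), d=1 → -e1, X_8=(-10)
t=8: X=(-10), d=0 → +e1, X_9=(-9)
t=9: X=(-9), d=1 → -e1, X_10=(-10)
t=10: X=(-10), d=0 → +e1, X_11=(-9)
t=11: X=(-9), d=1 → -e1, X_12=(-10)
t=12: X=(-10), d=1 → -e1, X_13=(-11)
t=13: X=(-11), d=1 → -e1, X_14=(-12)
t=14: X=(-12), d=1 → -e1, X_15=(-13)
t=15: X=(-13), d=0 → +e1, X_16=(-12)
t=16: X=(-12), d=1 → -e1, X_17=(-13)
t=17: X=(-13), d=1 → -e1, X_18=(-14)


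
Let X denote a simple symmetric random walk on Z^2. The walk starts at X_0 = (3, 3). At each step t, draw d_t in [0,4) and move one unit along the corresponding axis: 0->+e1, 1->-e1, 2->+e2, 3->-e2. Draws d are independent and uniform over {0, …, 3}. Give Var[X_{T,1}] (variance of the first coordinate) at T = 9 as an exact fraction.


Outcome values over d=0..3: [1, -1, 0, 0]
Σy = 0, Σy² = 2, M = 4
μ = 0/4 = 0,  σ² = 2/4 − (0)² = 1/2
Independent increments: Var[X_9] = 9·σ² = 9·(1/2) = 9/2

9/2


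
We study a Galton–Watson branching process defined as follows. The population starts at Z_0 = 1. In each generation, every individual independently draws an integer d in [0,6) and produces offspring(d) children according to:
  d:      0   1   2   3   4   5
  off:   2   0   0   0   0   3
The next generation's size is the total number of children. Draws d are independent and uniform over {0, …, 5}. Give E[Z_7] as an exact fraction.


Outcome values over d=0..5: [2, 0, 0, 0, 0, 3]
Σy = 5, Σy² = 13, M = 6
μ = 5/6 = 5/6,  σ² = 13/6 − (5/6)² = 53/36
E[Z_0] = 1
E[Z_1] = 5/6·E[Z_0] = 5/6
E[Z_2] = 5/6·E[Z_1] = 25/36
E[Z_3] = 5/6·E[Z_2] = 125/216
E[Z_4] = 5/6·E[Z_3] = 625/1296
E[Z_5] = 5/6·E[Z_4] = 3125/7776
E[Z_6] = 5/6·E[Z_5] = 15625/46656
E[Z_7] = 5/6·E[Z_6] = 78125/279936

78125/279936


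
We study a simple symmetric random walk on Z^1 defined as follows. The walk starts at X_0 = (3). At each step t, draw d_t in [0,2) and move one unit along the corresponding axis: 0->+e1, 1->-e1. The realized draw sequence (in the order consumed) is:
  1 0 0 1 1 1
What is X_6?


t=0: X=(3), d=1 → -e1, X_1=(2)
t=1: X=(2), d=0 → +e1, X_2=(3)
t=2: X=(3), d=0 → +e1, X_3=(4)
t=3: X=(4), d=1 → -e1, X_4=(3)
t=4: X=(3), d=1 → -e1, X_5=(2)
t=5: X=(2), d=1 → -e1, X_6=(1)

(1)


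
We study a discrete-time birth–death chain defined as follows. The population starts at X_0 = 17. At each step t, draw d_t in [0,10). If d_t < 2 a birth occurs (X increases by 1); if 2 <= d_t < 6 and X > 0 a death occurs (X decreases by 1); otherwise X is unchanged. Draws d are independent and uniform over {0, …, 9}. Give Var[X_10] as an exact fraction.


28/5

X can drop by at most 1 per step and X_0 = 17 > T = 10, so X_t >= 17 − t >= 7 > 0 for every t <= 10: the floor at 0 (the 'and X > 0' condition) never binds. Hence X_10 = X_0 + Σ_{t<10} Y_t with i.i.d. increments Y_t = y(d_t) ∈ {+1, −1, 0}.
Outcome values over d=0..9: [1, 1, -1, -1, -1, -1, 0, 0, 0, 0]
Σy = -2, Σy² = 6, M = 10
μ = -2/10 = -1/5,  σ² = 6/10 − (-1/5)² = 14/25
Independent increments: Var[X_10] = 10·σ² = 10·(14/25) = 28/5


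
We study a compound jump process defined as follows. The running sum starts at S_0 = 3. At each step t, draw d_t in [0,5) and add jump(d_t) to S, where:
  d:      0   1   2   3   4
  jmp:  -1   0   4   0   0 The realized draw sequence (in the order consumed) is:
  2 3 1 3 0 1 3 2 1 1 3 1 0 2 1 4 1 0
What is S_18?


12

t=0: S=3, d=2, jump=4, S_1=7
t=1: S=7, d=3, jump=0, S_2=7
t=2: S=7, d=1, jump=0, S_3=7
t=3: S=7, d=3, jump=0, S_4=7
t=4: S=7, d=0, jump=-1, S_5=6
t=5: S=6, d=1, jump=0, S_6=6
t=6: S=6, d=3, jump=0, S_7=6
t=7: S=6, d=2, jump=4, S_8=10
t=8: S=10, d=1, jump=0, S_9=10
t=9: S=10, d=1, jump=0, S_10=10
t=10: S=10, d=3, jump=0, S_11=10
t=11: S=10, d=1, jump=0, S_12=10
t=12: S=10, d=0, jump=-1, S_13=9
t=13: S=9, d=2, jump=4, S_14=13
t=14: S=13, d=1, jump=0, S_15=13
t=15: S=13, d=4, jump=0, S_16=13
t=16: S=13, d=1, jump=0, S_17=13
t=17: S=13, d=0, jump=-1, S_18=12


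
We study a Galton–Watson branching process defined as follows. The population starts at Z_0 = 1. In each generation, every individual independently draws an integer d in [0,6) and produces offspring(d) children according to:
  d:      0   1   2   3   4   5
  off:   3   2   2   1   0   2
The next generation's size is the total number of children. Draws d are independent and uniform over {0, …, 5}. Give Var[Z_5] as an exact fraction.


7205000/59049

Outcome values over d=0..5: [3, 2, 2, 1, 0, 2]
Σy = 10, Σy² = 22, M = 6
μ = 10/6 = 5/3,  σ² = 22/6 − (5/3)² = 8/9
V_0 = 0, E_0 = 1
V_1 = 8/9·E_0 + (5/3)²·V_0 = 8/9;  E_1 = 5/3
V_2 = 8/9·E_1 + (5/3)²·V_1 = 320/81;  E_2 = 25/9
V_3 = 8/9·E_2 + (5/3)²·V_2 = 9800/729;  E_3 = 125/27
V_4 = 8/9·E_3 + (5/3)²·V_3 = 272000/6561;  E_4 = 625/81
V_5 = 8/9·E_4 + (5/3)²·V_4 = 7205000/59049;  E_5 = 3125/243


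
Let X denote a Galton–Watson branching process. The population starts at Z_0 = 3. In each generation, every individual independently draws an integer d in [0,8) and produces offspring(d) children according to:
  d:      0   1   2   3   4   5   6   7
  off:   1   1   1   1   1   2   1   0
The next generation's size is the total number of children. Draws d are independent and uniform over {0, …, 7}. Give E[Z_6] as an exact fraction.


Outcome values over d=0..7: [1, 1, 1, 1, 1, 2, 1, 0]
Σy = 8, Σy² = 10, M = 8
μ = 8/8 = 1,  σ² = 10/8 − (1)² = 1/4
E[Z_0] = 3
E[Z_1] = 1·E[Z_0] = 3
E[Z_2] = 1·E[Z_1] = 3
E[Z_3] = 1·E[Z_2] = 3
E[Z_4] = 1·E[Z_3] = 3
E[Z_5] = 1·E[Z_4] = 3
E[Z_6] = 1·E[Z_5] = 3

3


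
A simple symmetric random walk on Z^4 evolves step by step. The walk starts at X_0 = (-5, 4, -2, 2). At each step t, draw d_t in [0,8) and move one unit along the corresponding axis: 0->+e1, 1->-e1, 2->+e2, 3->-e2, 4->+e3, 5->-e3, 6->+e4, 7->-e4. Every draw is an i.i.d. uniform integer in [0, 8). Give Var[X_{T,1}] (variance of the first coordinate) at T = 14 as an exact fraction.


Outcome values over d=0..7: [1, -1, 0, 0, 0, 0, 0, 0]
Σy = 0, Σy² = 2, M = 8
μ = 0/8 = 0,  σ² = 2/8 − (0)² = 1/4
Independent increments: Var[X_14] = 14·σ² = 14·(1/4) = 7/2

7/2


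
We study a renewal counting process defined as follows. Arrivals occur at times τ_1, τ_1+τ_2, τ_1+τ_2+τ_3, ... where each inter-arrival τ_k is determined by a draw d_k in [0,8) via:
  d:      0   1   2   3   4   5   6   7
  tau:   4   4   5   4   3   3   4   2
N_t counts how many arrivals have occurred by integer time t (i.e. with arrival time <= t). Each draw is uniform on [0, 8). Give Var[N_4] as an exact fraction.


527/4096

Inter-arrival values over d=0..7: [4, 4, 5, 4, 3, 3, 4, 2]
Each d has probability 1/8, so the pmf of τ is: f(2) = 1/8, f(3) = 1/4, f(4) = 1/2, f(5) = 1/8
Let p_n(j) = P(N_n = j), with p_0 = [1]. Condition on τ_1: p_n(0) = P(τ > n), and for j >= 1, p_n(j) = Σ_{k<=n} f(k)·p_{n−k}(j−1)
p_1 = [1]  (j = 0)
p_2 = [7/8, 1/8]  (j = 0..1)
p_3 = [5/8, 3/8]  (j = 0..1)
p_4 = [1/8, 55/64, 1/64]  (j = 0..2)
E[N_4] = Σ j·p_4(j) = 57/64;  E[N_4²] = Σ j²·p_4(j) = 59/64
Var[N_4] = 59/64 − (57/64)² = 527/4096


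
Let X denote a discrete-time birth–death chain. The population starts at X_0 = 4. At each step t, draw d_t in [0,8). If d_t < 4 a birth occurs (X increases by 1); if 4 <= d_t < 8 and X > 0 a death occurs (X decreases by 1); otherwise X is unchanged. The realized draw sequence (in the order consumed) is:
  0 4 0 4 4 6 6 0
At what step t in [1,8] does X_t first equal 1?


7

t=0: X=4, d=0 → birth, X_1=5
t=1: X=5, d=4 → death, X_2=4
t=2: X=4, d=0 → birth, X_3=5
t=3: X=5, d=4 → death, X_4=4
t=4: X=4, d=4 → death, X_5=3
t=5: X=3, d=6 → death, X_6=2
t=6: X=2, d=6 → death, X_7=1
t=7: X=1, d=0 → birth, X_8=2


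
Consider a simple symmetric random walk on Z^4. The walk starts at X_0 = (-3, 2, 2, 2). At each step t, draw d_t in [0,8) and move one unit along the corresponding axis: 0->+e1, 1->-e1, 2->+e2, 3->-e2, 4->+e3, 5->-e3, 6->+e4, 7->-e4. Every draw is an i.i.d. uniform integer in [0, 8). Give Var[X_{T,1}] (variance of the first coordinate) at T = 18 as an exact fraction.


Outcome values over d=0..7: [1, -1, 0, 0, 0, 0, 0, 0]
Σy = 0, Σy² = 2, M = 8
μ = 0/8 = 0,  σ² = 2/8 − (0)² = 1/4
Independent increments: Var[X_18] = 18·σ² = 18·(1/4) = 9/2

9/2


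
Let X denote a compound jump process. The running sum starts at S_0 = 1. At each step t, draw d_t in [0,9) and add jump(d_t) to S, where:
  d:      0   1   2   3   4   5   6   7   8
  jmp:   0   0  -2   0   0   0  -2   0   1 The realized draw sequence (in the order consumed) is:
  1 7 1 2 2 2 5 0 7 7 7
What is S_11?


-5

t=0: S=1, d=1, jump=0, S_1=1
t=1: S=1, d=7, jump=0, S_2=1
t=2: S=1, d=1, jump=0, S_3=1
t=3: S=1, d=2, jump=-2, S_4=-1
t=4: S=-1, d=2, jump=-2, S_5=-3
t=5: S=-3, d=2, jump=-2, S_6=-5
t=6: S=-5, d=5, jump=0, S_7=-5
t=7: S=-5, d=0, jump=0, S_8=-5
t=8: S=-5, d=7, jump=0, S_9=-5
t=9: S=-5, d=7, jump=0, S_10=-5
t=10: S=-5, d=7, jump=0, S_11=-5


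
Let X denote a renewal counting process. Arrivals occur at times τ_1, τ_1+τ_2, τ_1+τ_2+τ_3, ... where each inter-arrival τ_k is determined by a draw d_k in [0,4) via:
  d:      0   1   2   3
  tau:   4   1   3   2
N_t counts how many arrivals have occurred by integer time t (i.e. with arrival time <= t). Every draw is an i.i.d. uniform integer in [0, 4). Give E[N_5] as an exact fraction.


1845/1024

Inter-arrival values over d=0..3: [4, 1, 3, 2]
Each d has probability 1/4, so the pmf of τ is: f(1) = 1/4, f(2) = 1/4, f(3) = 1/4, f(4) = 1/4
Renewal equation for m(n) = E[N_n]: condition on τ_1 = k (if k <= n, one arrival plus a fresh copy on the remaining n−k steps): m(n) = F(n) + Σ_{k<=n} f(k)·m(n−k), where F(n) = P(τ <= n) and m(0) = 0
m(1) = F(1) = 1/4
m(2) = F(2) + f(1)·m(1) = 1/2 + 1/4·1/4 = 9/16
m(3) = F(3) + f(1)·m(2) + f(2)·m(1) = 3/4 + 1/4·9/16 + 1/4·1/4 = 61/64
m(4) = F(4) + f(1)·m(3) + f(2)·m(2) + f(3)·m(1) = 1 + 1/4·61/64 + 1/4·9/16 + 1/4·1/4 = 369/256
m(5) = F(5) + f(1)·m(4) + f(2)·m(3) + f(3)·m(2) + f(4)·m(1) = 1 + 1/4·369/256 + 1/4·61/64 + 1/4·9/16 + 1/4·1/4 = 1845/1024
E[N_5] = m(5) = 1845/1024


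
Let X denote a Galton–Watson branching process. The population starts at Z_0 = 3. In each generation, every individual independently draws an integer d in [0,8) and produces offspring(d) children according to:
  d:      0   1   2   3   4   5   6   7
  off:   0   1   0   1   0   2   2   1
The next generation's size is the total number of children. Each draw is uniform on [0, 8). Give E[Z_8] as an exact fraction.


Outcome values over d=0..7: [0, 1, 0, 1, 0, 2, 2, 1]
Σy = 7, Σy² = 11, M = 8
μ = 7/8 = 7/8,  σ² = 11/8 − (7/8)² = 39/64
E[Z_0] = 3
E[Z_1] = 7/8·E[Z_0] = 21/8
E[Z_2] = 7/8·E[Z_1] = 147/64
E[Z_3] = 7/8·E[Z_2] = 1029/512
E[Z_4] = 7/8·E[Z_3] = 7203/4096
E[Z_5] = 7/8·E[Z_4] = 50421/32768
E[Z_6] = 7/8·E[Z_5] = 352947/262144
E[Z_7] = 7/8·E[Z_6] = 2470629/2097152
E[Z_8] = 7/8·E[Z_7] = 17294403/16777216

17294403/16777216


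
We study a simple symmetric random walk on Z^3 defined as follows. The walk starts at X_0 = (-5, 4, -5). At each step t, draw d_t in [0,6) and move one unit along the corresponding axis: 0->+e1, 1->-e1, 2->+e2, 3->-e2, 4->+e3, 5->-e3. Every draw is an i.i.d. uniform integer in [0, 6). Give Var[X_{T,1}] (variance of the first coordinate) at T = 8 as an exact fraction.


8/3

Outcome values over d=0..5: [1, -1, 0, 0, 0, 0]
Σy = 0, Σy² = 2, M = 6
μ = 0/6 = 0,  σ² = 2/6 − (0)² = 1/3
Independent increments: Var[X_8] = 8·σ² = 8·(1/3) = 8/3


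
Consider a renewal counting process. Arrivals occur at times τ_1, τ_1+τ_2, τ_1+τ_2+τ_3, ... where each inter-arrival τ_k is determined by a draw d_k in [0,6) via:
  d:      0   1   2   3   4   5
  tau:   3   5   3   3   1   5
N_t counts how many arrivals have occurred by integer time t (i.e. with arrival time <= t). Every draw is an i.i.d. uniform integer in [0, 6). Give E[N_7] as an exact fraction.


494575/279936

Inter-arrival values over d=0..5: [3, 5, 3, 3, 1, 5]
Each d has probability 1/6, so the pmf of τ is: f(1) = 1/6, f(3) = 1/2, f(5) = 1/3
Renewal equation for m(n) = E[N_n]: condition on τ_1 = k (if k <= n, one arrival plus a fresh copy on the remaining n−k steps): m(n) = F(n) + Σ_{k<=n} f(k)·m(n−k), where F(n) = P(τ <= n) and m(0) = 0
m(1) = F(1) = 1/6
m(2) = F(2) + f(1)·m(1) = 1/6 + 1/6·1/6 = 7/36
m(3) = F(3) + f(1)·m(2) = 2/3 + 1/6·7/36 = 151/216
m(4) = F(4) + f(1)·m(3) + f(3)·m(1) = 2/3 + 1/6·151/216 + 1/2·1/6 = 1123/1296
m(5) = F(5) + f(1)·m(4) + f(3)·m(2) = 1 + 1/6·1123/1296 + 1/2·7/36 = 9655/7776
m(6) = F(6) + f(1)·m(5) + f(3)·m(3) + f(5)·m(1) = 1 + 1/6·9655/7776 + 1/2·151/216 + 1/3·1/6 = 75211/46656
m(7) = F(7) + f(1)·m(6) + f(3)·m(4) + f(5)·m(2) = 1 + 1/6·75211/46656 + 1/2·1123/1296 + 1/3·7/36 = 494575/279936
E[N_7] = m(7) = 494575/279936


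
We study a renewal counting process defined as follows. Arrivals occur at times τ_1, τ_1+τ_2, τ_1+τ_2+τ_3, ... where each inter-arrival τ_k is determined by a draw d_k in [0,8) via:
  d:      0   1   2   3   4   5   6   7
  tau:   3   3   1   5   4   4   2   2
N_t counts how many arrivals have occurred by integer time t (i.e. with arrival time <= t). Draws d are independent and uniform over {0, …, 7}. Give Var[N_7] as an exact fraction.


Inter-arrival values over d=0..7: [3, 3, 1, 5, 4, 4, 2, 2]
Each d has probability 1/8, so the pmf of τ is: f(1) = 1/8, f(2) = 1/4, f(3) = 1/4, f(4) = 1/4, f(5) = 1/8
Let p_n(j) = P(N_n = j), with p_0 = [1]. Condition on τ_1: p_n(0) = P(τ > n), and for j >= 1, p_n(j) = Σ_{k<=n} f(k)·p_{n−k}(j−1)
p_1 = [7/8, 1/8]  (j = 0..1)
p_2 = [5/8, 23/64, 1/64]  (j = 0..2)
p_3 = [3/8, 35/64, 39/512, 1/512]  (j = 0..3)
p_4 = [1/8, 43/64, 97/512, 55/4096, 1/4096]  (j = 0..4)
p_5 = [0, 39/64, 175/512, 191/4096, 71/32768, 1/32768]  (j = 0..5)
p_6 = [0, 25/64, 249/512, 463/4096, 317/32768, 87/262144, 1/262144]  (j = 0..6)
p_7 = [0, 13/64, 141/256, 879/4096, 971/32768, 475/262144, 103/2097152, 1/2097152]  (j = 0..7)
E[N_7] = Σ j·p_7(j) = 4354473/2097152;  E[N_7²] = Σ j²·p_7(j) = 10189765/2097152
Var[N_7] = 10189765/2097152 − (4354473/2097152)² = 2408050941551/4398046511104

2408050941551/4398046511104


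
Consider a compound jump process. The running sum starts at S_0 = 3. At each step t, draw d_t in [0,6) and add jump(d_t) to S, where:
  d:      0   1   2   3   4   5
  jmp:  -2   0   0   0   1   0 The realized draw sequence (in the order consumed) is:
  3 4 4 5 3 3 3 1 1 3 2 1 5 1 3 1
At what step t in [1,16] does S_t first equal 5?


3

t=0: S=3, d=3, jump=0, S_1=3
t=1: S=3, d=4, jump=1, S_2=4
t=2: S=4, d=4, jump=1, S_3=5
t=3: S=5, d=5, jump=0, S_4=5
t=4: S=5, d=3, jump=0, S_5=5
t=5: S=5, d=3, jump=0, S_6=5
t=6: S=5, d=3, jump=0, S_7=5
t=7: S=5, d=1, jump=0, S_8=5
t=8: S=5, d=1, jump=0, S_9=5
t=9: S=5, d=3, jump=0, S_10=5
t=10: S=5, d=2, jump=0, S_11=5
t=11: S=5, d=1, jump=0, S_12=5
t=12: S=5, d=5, jump=0, S_13=5
t=13: S=5, d=1, jump=0, S_14=5
t=14: S=5, d=3, jump=0, S_15=5
t=15: S=5, d=1, jump=0, S_16=5


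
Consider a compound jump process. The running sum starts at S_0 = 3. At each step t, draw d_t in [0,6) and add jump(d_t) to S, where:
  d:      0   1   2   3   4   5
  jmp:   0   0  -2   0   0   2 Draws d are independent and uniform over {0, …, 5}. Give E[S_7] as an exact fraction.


3

Outcome values over d=0..5: [0, 0, -2, 0, 0, 2]
Σy = 0, Σy² = 8, M = 6
μ = 0/6 = 0,  σ² = 8/6 − (0)² = 4/3
E[S_7] = 3 + 7·(0) = 3


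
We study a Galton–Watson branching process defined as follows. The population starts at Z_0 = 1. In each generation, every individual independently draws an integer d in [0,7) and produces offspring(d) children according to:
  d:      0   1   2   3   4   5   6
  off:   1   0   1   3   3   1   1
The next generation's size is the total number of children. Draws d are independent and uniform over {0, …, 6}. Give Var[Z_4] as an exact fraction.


Outcome values over d=0..6: [1, 0, 1, 3, 3, 1, 1]
Σy = 10, Σy² = 22, M = 7
μ = 10/7 = 10/7,  σ² = 22/7 − (10/7)² = 54/49
V_0 = 0, E_0 = 1
V_1 = 54/49·E_0 + (10/7)²·V_0 = 54/49;  E_1 = 10/7
V_2 = 54/49·E_1 + (10/7)²·V_1 = 9180/2401;  E_2 = 100/49
V_3 = 54/49·E_2 + (10/7)²·V_2 = 1182600/117649;  E_3 = 1000/343
V_4 = 54/49·E_3 + (10/7)²·V_3 = 136782000/5764801;  E_4 = 10000/2401

136782000/5764801


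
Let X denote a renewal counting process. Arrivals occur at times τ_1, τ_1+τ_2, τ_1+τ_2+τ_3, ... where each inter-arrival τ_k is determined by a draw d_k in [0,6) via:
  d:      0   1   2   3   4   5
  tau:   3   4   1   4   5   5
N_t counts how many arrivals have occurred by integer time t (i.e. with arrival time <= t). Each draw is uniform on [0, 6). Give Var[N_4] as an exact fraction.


Inter-arrival values over d=0..5: [3, 4, 1, 4, 5, 5]
Each d has probability 1/6, so the pmf of τ is: f(1) = 1/6, f(3) = 1/6, f(4) = 1/3, f(5) = 1/3
Let p_n(j) = P(N_n = j), with p_0 = [1]. Condition on τ_1: p_n(0) = P(τ > n), and for j >= 1, p_n(j) = Σ_{k<=n} f(k)·p_{n−k}(j−1)
p_1 = [5/6, 1/6]  (j = 0..1)
p_2 = [5/6, 5/36, 1/36]  (j = 0..2)
p_3 = [2/3, 11/36, 5/216, 1/216]  (j = 0..3)
p_4 = [1/3, 7/12, 17/216, 5/1296, 1/1296]  (j = 0..4)
E[N_4] = Σ j·p_4(j) = 979/1296;  E[N_4²] = Σ j²·p_4(j) = 1225/1296
Var[N_4] = 1225/1296 − (979/1296)² = 629159/1679616

629159/1679616


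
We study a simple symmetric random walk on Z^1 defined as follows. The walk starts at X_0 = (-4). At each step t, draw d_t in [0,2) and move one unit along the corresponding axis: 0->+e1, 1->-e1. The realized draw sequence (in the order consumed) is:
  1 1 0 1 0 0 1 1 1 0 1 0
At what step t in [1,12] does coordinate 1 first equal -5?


1

t=0: X=(-4), d=1 → -e1, X_1=(-5)
t=1: X=(-5), d=1 → -e1, X_2=(-6)
t=2: X=(-6), d=0 → +e1, X_3=(-5)
t=3: X=(-5), d=1 → -e1, X_4=(-6)
t=4: X=(-6), d=0 → +e1, X_5=(-5)
t=5: X=(-5), d=0 → +e1, X_6=(-4)
t=6: X=(-4), d=1 → -e1, X_7=(-5)
t=7: X=(-5), d=1 → -e1, X_8=(-6)
t=8: X=(-6), d=1 → -e1, X_9=(-7)
t=9: X=(-7), d=0 → +e1, X_10=(-6)
t=10: X=(-6), d=1 → -e1, X_11=(-7)
t=11: X=(-7), d=0 → +e1, X_12=(-6)


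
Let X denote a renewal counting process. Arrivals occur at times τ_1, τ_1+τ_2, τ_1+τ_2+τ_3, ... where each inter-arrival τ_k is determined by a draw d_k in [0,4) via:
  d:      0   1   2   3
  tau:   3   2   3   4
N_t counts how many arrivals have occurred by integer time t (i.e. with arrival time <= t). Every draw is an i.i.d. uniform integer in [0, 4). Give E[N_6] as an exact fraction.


Inter-arrival values over d=0..3: [3, 2, 3, 4]
Each d has probability 1/4, so the pmf of τ is: f(2) = 1/4, f(3) = 1/2, f(4) = 1/4
Renewal equation for m(n) = E[N_n]: condition on τ_1 = k (if k <= n, one arrival plus a fresh copy on the remaining n−k steps): m(n) = F(n) + Σ_{k<=n} f(k)·m(n−k), where F(n) = P(τ <= n) and m(0) = 0
m(1) = F(1) = 0
m(2) = F(2) = 1/4
m(3) = F(3) = 3/4
m(4) = F(4) + f(2)·m(2) = 1 + 1/4·1/4 = 17/16
m(5) = F(5) + f(2)·m(3) + f(3)·m(2) = 1 + 1/4·3/4 + 1/2·1/4 = 21/16
m(6) = F(6) + f(2)·m(4) + f(3)·m(3) + f(4)·m(2) = 1 + 1/4·17/16 + 1/2·3/4 + 1/4·1/4 = 109/64
E[N_6] = m(6) = 109/64

109/64


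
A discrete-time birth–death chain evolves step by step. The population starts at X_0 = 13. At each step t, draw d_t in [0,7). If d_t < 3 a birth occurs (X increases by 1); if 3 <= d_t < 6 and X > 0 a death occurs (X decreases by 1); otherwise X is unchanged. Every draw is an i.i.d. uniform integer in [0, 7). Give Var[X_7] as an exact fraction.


X can drop by at most 1 per step and X_0 = 13 > T = 7, so X_t >= 13 − t >= 6 > 0 for every t <= 7: the floor at 0 (the 'and X > 0' condition) never binds. Hence X_7 = X_0 + Σ_{t<7} Y_t with i.i.d. increments Y_t = y(d_t) ∈ {+1, −1, 0}.
Outcome values over d=0..6: [1, 1, 1, -1, -1, -1, 0]
Σy = 0, Σy² = 6, M = 7
μ = 0/7 = 0,  σ² = 6/7 − (0)² = 6/7
Independent increments: Var[X_7] = 7·σ² = 7·(6/7) = 6

6


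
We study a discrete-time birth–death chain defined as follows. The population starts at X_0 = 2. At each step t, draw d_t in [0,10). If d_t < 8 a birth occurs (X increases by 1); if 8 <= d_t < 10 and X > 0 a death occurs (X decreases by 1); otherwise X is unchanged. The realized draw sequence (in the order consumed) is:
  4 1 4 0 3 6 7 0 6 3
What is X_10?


t=0: X=2, d=4 → birth, X_1=3
t=1: X=3, d=1 → birth, X_2=4
t=2: X=4, d=4 → birth, X_3=5
t=3: X=5, d=0 → birth, X_4=6
t=4: X=6, d=3 → birth, X_5=7
t=5: X=7, d=6 → birth, X_6=8
t=6: X=8, d=7 → birth, X_7=9
t=7: X=9, d=0 → birth, X_8=10
t=8: X=10, d=6 → birth, X_9=11
t=9: X=11, d=3 → birth, X_10=12

12


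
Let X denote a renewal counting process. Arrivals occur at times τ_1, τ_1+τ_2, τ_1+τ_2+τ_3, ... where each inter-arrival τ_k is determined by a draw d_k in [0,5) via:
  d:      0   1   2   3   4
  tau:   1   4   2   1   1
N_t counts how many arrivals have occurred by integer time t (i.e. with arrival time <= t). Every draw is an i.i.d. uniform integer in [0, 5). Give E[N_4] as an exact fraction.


1376/625

Inter-arrival values over d=0..4: [1, 4, 2, 1, 1]
Each d has probability 1/5, so the pmf of τ is: f(1) = 3/5, f(2) = 1/5, f(4) = 1/5
Renewal equation for m(n) = E[N_n]: condition on τ_1 = k (if k <= n, one arrival plus a fresh copy on the remaining n−k steps): m(n) = F(n) + Σ_{k<=n} f(k)·m(n−k), where F(n) = P(τ <= n) and m(0) = 0
m(1) = F(1) = 3/5
m(2) = F(2) + f(1)·m(1) = 4/5 + 3/5·3/5 = 29/25
m(3) = F(3) + f(1)·m(2) + f(2)·m(1) = 4/5 + 3/5·29/25 + 1/5·3/5 = 202/125
m(4) = F(4) + f(1)·m(3) + f(2)·m(2) = 1 + 3/5·202/125 + 1/5·29/25 = 1376/625
E[N_4] = m(4) = 1376/625
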